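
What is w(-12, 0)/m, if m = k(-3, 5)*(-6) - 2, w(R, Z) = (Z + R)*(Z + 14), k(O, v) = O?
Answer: -21/2 ≈ -10.500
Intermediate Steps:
w(R, Z) = (14 + Z)*(R + Z) (w(R, Z) = (R + Z)*(14 + Z) = (14 + Z)*(R + Z))
m = 16 (m = -3*(-6) - 2 = 18 - 2 = 16)
w(-12, 0)/m = (0**2 + 14*(-12) + 14*0 - 12*0)/16 = (0 - 168 + 0 + 0)*(1/16) = -168*1/16 = -21/2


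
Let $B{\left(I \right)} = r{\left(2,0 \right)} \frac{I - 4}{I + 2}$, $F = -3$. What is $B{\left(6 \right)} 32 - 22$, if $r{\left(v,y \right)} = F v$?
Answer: $-70$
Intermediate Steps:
$r{\left(v,y \right)} = - 3 v$
$B{\left(I \right)} = - \frac{6 \left(-4 + I\right)}{2 + I}$ ($B{\left(I \right)} = \left(-3\right) 2 \frac{I - 4}{I + 2} = - 6 \frac{-4 + I}{2 + I} = - \frac{6 \left(-4 + I\right)}{2 + I}$)
$B{\left(6 \right)} 32 - 22 = \frac{6 \left(4 - 6\right)}{2 + 6} \cdot 32 - 22 = \frac{6 \left(4 - 6\right)}{8} \cdot 32 - 22 = 6 \cdot \frac{1}{8} \left(-2\right) 32 - 22 = \left(- \frac{3}{2}\right) 32 - 22 = -48 - 22 = -70$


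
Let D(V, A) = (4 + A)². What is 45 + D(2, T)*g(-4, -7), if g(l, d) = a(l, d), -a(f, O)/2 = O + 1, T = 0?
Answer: 237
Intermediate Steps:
a(f, O) = -2 - 2*O (a(f, O) = -2*(O + 1) = -2*(1 + O) = -2 - 2*O)
g(l, d) = -2 - 2*d
45 + D(2, T)*g(-4, -7) = 45 + (4 + 0)²*(-2 - 2*(-7)) = 45 + 4²*(-2 + 14) = 45 + 16*12 = 45 + 192 = 237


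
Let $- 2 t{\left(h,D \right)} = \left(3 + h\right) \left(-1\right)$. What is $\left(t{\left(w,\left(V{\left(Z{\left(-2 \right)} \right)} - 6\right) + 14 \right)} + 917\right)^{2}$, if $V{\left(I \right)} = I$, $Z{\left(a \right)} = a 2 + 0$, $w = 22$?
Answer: $\frac{3455881}{4} \approx 8.6397 \cdot 10^{5}$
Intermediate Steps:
$Z{\left(a \right)} = 2 a$ ($Z{\left(a \right)} = 2 a + 0 = 2 a$)
$t{\left(h,D \right)} = \frac{3}{2} + \frac{h}{2}$ ($t{\left(h,D \right)} = - \frac{\left(3 + h\right) \left(-1\right)}{2} = - \frac{-3 - h}{2} = \frac{3}{2} + \frac{h}{2}$)
$\left(t{\left(w,\left(V{\left(Z{\left(-2 \right)} \right)} - 6\right) + 14 \right)} + 917\right)^{2} = \left(\left(\frac{3}{2} + \frac{1}{2} \cdot 22\right) + 917\right)^{2} = \left(\left(\frac{3}{2} + 11\right) + 917\right)^{2} = \left(\frac{25}{2} + 917\right)^{2} = \left(\frac{1859}{2}\right)^{2} = \frac{3455881}{4}$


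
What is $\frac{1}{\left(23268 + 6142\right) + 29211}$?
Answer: $\frac{1}{58621} \approx 1.7059 \cdot 10^{-5}$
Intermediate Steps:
$\frac{1}{\left(23268 + 6142\right) + 29211} = \frac{1}{29410 + 29211} = \frac{1}{58621}$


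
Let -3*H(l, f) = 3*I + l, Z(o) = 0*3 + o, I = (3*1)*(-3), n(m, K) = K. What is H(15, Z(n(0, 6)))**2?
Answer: 16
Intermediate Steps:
I = -9 (I = 3*(-3) = -9)
Z(o) = o (Z(o) = 0 + o = o)
H(l, f) = 9 - l/3 (H(l, f) = -(3*(-9) + l)/3 = -(-27 + l)/3 = 9 - l/3)
H(15, Z(n(0, 6)))**2 = (9 - 1/3*15)**2 = (9 - 5)**2 = 4**2 = 16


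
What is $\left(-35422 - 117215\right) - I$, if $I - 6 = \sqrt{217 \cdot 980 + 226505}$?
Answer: $-152643 - \sqrt{439165} \approx -1.5331 \cdot 10^{5}$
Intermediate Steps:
$I = 6 + \sqrt{439165}$ ($I = 6 + \sqrt{217 \cdot 980 + 226505} = 6 + \sqrt{212660 + 226505} = 6 + \sqrt{439165} \approx 668.7$)
$\left(-35422 - 117215\right) - I = \left(-35422 - 117215\right) - \left(6 + \sqrt{439165}\right) = -152637 - \left(6 + \sqrt{439165}\right) = -152643 - \sqrt{439165}$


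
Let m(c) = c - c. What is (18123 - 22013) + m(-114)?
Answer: -3890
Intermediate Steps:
m(c) = 0
(18123 - 22013) + m(-114) = (18123 - 22013) + 0 = -3890 + 0 = -3890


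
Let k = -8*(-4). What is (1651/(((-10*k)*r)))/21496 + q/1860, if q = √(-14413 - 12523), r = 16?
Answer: -1651/110059520 + I*√6734/930 ≈ -1.5001e-5 + 0.088238*I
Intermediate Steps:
k = 32
q = 2*I*√6734 (q = √(-26936) = 2*I*√6734 ≈ 164.12*I)
(1651/(((-10*k)*r)))/21496 + q/1860 = (1651/((-10*32*16)))/21496 + (2*I*√6734)/1860 = (1651/((-320*16)))*(1/21496) + (2*I*√6734)*(1/1860) = (1651/(-5120))*(1/21496) + I*√6734/930 = (1651*(-1/5120))*(1/21496) + I*√6734/930 = -1651/5120*1/21496 + I*√6734/930 = -1651/110059520 + I*√6734/930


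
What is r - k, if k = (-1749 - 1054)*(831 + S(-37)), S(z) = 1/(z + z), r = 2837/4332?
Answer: 373342432883/160284 ≈ 2.3293e+6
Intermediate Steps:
r = 2837/4332 (r = 2837*(1/4332) = 2837/4332 ≈ 0.65489)
S(z) = 1/(2*z)
k = -172364879/74 (k = (-1749 - 1054)*(831 + (1/2)/(-37)) = -2803*(831 + (1/2)*(-1/37)) = -2803*(831 - 1/74) = -2803*61493/74 = -172364879/74 ≈ -2.3293e+6)
r - k = 2837/4332 - 1*(-172364879/74) = 2837/4332 + 172364879/74 = 373342432883/160284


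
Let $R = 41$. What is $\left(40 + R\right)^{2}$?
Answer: $6561$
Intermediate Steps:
$\left(40 + R\right)^{2} = \left(40 + 41\right)^{2} = 81^{2} = 6561$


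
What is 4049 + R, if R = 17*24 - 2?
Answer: 4455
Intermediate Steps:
R = 406 (R = 408 - 2 = 406)
4049 + R = 4049 + 406 = 4455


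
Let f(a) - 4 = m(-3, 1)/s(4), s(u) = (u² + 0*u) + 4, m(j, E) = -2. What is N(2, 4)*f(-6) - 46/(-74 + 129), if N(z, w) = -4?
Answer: -904/55 ≈ -16.436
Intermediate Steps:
s(u) = 4 + u² (s(u) = (u² + 0) + 4 = u² + 4 = 4 + u²)
f(a) = 39/10 (f(a) = 4 - 2/(4 + 4²) = 4 - 2/(4 + 16) = 4 - 2/20 = 4 - 2*1/20 = 4 - ⅒ = 39/10)
N(2, 4)*f(-6) - 46/(-74 + 129) = -4*39/10 - 46/(-74 + 129) = -78/5 - 46/55 = -904/55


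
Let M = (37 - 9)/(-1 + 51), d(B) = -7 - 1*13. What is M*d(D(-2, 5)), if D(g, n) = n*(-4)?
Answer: -56/5 ≈ -11.200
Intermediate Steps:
D(g, n) = -4*n
d(B) = -20 (d(B) = -7 - 13 = -20)
M = 14/25 (M = 28/50 = 28*(1/50) = 14/25 ≈ 0.56000)
M*d(D(-2, 5)) = (14/25)*(-20) = -56/5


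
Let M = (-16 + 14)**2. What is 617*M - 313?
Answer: 2155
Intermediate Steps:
M = 4 (M = (-2)**2 = 4)
617*M - 313 = 617*4 - 313 = 2468 - 313 = 2155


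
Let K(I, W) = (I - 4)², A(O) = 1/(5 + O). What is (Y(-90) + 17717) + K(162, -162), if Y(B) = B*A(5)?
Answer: 42672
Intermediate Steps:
Y(B) = B/10 (Y(B) = B/(5 + 5) = B/10)
K(I, W) = (-4 + I)²
(Y(-90) + 17717) + K(162, -162) = ((⅒)*(-90) + 17717) + (-4 + 162)² = (-9 + 17717) + 158² = 17708 + 24964 = 42672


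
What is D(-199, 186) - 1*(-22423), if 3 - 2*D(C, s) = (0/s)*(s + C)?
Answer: 44849/2 ≈ 22425.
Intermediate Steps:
D(C, s) = 3/2 (D(C, s) = 3/2 - 0/s*(s + C)/2 = 3/2 - 0*(C + s) = 3/2 - ½*0 = 3/2 + 0 = 3/2)
D(-199, 186) - 1*(-22423) = 3/2 - 1*(-22423) = 3/2 + 22423 = 44849/2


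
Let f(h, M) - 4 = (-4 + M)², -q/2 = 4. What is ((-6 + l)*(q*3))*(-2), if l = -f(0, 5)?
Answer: -528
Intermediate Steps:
q = -8 (q = -2*4 = -8)
f(h, M) = 4 + (-4 + M)²
l = -5 (l = -(4 + (-4 + 5)²) = -(4 + 1²) = -(4 + 1) = -1*5 = -5)
((-6 + l)*(q*3))*(-2) = ((-6 - 5)*(-8*3))*(-2) = -11*(-24)*(-2) = 264*(-2) = -528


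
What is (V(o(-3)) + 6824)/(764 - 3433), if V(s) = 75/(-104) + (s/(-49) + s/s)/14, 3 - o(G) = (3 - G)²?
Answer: -243404267/95208568 ≈ -2.5565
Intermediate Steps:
o(G) = 3 - (3 - G)²
V(s) = -473/728 - s/686 (V(s) = 75*(-1/104) + (s*(-1/49) + 1)*(1/14) = -75/104 + (-s/49 + 1)*(1/14) = -75/104 + (1 - s/49)*(1/14) = -75/104 + (1/14 - s/686) = -473/728 - s/686)
(V(o(-3)) + 6824)/(764 - 3433) = ((-473/728 - (3 - (-3 - 3)²)/686) + 6824)/(764 - 3433) = ((-473/728 - (3 - 1*(-6)²)/686) + 6824)/(-2669) = ((-473/728 - (3 - 1*36)/686) + 6824)*(-1/2669) = ((-473/728 - (3 - 36)/686) + 6824)*(-1/2669) = ((-473/728 - 1/686*(-33)) + 6824)*(-1/2669) = ((-473/728 + 33/686) + 6824)*(-1/2669) = (-21461/35672 + 6824)*(-1/2669) = (243404267/35672)*(-1/2669) = -243404267/95208568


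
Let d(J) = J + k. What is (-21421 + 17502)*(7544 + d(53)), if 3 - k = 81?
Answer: -29466961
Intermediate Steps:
k = -78 (k = 3 - 1*81 = 3 - 81 = -78)
d(J) = -78 + J (d(J) = J - 78 = -78 + J)
(-21421 + 17502)*(7544 + d(53)) = (-21421 + 17502)*(7544 + (-78 + 53)) = -3919*(7544 - 25) = -3919*7519 = -29466961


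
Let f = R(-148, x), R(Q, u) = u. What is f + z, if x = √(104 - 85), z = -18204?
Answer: -18204 + √19 ≈ -18200.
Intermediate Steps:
x = √19 ≈ 4.3589
f = √19 ≈ 4.3589
f + z = √19 - 18204 = -18204 + √19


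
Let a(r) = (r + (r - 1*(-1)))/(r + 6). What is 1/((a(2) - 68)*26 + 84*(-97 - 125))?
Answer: -4/81599 ≈ -4.9020e-5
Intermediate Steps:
a(r) = (1 + 2*r)/(6 + r) (a(r) = (r + (r + 1))/(6 + r) = (r + (1 + r))/(6 + r) = (1 + 2*r)/(6 + r))
1/((a(2) - 68)*26 + 84*(-97 - 125)) = 1/(((1 + 2*2)/(6 + 2) - 68)*26 + 84*(-97 - 125)) = 1/(((1 + 4)/8 - 68)*26 + 84*(-222)) = 1/(((1/8)*5 - 68)*26 - 18648) = 1/((5/8 - 68)*26 - 18648) = 1/(-539/8*26 - 18648) = 1/(-7007/4 - 18648) = 1/(-81599/4) = -4/81599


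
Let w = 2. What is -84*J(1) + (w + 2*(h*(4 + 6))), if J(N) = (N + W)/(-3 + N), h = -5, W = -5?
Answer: -266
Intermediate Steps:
J(N) = (-5 + N)/(-3 + N) (J(N) = (N - 5)/(-3 + N) = (-5 + N)/(-3 + N))
-84*J(1) + (w + 2*(h*(4 + 6))) = -84*(-5 + 1)/(-3 + 1) + (2 + 2*(-5*(4 + 6))) = -84*(-4)/(-2) + (2 + 2*(-5*10)) = -(-42)*(-4) + (2 + 2*(-50)) = -84*2 + (2 - 100) = -168 - 98 = -266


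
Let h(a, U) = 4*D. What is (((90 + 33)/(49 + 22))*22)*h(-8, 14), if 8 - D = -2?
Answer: 108240/71 ≈ 1524.5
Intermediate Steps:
D = 10 (D = 8 - 1*(-2) = 8 + 2 = 10)
h(a, U) = 40 (h(a, U) = 4*10 = 40)
(((90 + 33)/(49 + 22))*22)*h(-8, 14) = (((90 + 33)/(49 + 22))*22)*40 = ((123/71)*22)*40 = (2706/71)*40 = 108240/71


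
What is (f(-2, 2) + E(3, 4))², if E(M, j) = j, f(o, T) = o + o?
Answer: 0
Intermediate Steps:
f(o, T) = 2*o
(f(-2, 2) + E(3, 4))² = (2*(-2) + 4)² = (-4 + 4)² = 0² = 0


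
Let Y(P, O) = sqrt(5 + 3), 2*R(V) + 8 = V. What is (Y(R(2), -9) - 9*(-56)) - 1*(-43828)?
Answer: 44332 + 2*sqrt(2) ≈ 44335.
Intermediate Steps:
R(V) = -4 + V/2
Y(P, O) = 2*sqrt(2) (Y(P, O) = sqrt(8) = 2*sqrt(2))
(Y(R(2), -9) - 9*(-56)) - 1*(-43828) = (2*sqrt(2) - 9*(-56)) - 1*(-43828) = (2*sqrt(2) + 504) + 43828 = (504 + 2*sqrt(2)) + 43828 = 44332 + 2*sqrt(2)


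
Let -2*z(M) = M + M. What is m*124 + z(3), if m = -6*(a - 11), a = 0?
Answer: 8181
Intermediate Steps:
z(M) = -M (z(M) = -(M + M)/2 = -M)
m = 66 (m = -6*(0 - 11) = -6*(-11) = 66)
m*124 + z(3) = 66*124 - 1*3 = 8184 - 3 = 8181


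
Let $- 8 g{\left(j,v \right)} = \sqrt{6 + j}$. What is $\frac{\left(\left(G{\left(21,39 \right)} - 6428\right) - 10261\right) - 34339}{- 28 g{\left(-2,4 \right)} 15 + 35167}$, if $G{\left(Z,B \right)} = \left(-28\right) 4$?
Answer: $- \frac{12785}{8818} \approx -1.4499$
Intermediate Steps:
$g{\left(j,v \right)} = - \frac{\sqrt{6 + j}}{8}$
$G{\left(Z,B \right)} = -112$
$\frac{\left(\left(G{\left(21,39 \right)} - 6428\right) - 10261\right) - 34339}{- 28 g{\left(-2,4 \right)} 15 + 35167} = \frac{\left(\left(-112 - 6428\right) - 10261\right) - 34339}{- 28 \left(- \frac{\sqrt{6 - 2}}{8}\right) 15 + 35167} = \frac{\left(-6540 - 10261\right) - 34339}{- 28 \left(- \frac{\sqrt{4}}{8}\right) 15 + 35167} = \frac{-16801 - 34339}{- 28 \left(\left(- \frac{1}{8}\right) 2\right) 15 + 35167} = - \frac{51140}{\left(-28\right) \left(- \frac{1}{4}\right) 15 + 35167} = - \frac{51140}{7 \cdot 15 + 35167} = - \frac{51140}{105 + 35167} = - \frac{51140}{35272} = \left(-51140\right) \frac{1}{35272} = - \frac{12785}{8818}$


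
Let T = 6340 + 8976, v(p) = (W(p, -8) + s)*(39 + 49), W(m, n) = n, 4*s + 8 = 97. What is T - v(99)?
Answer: 14062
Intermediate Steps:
s = 89/4 (s = -2 + (¼)*97 = -2 + 97/4 = 89/4 ≈ 22.250)
v(p) = 1254 (v(p) = (-8 + 89/4)*(39 + 49) = (57/4)*88 = 1254)
T = 15316
T - v(99) = 15316 - 1*1254 = 15316 - 1254 = 14062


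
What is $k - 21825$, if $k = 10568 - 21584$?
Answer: $-32841$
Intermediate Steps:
$k = -11016$
$k - 21825 = -11016 - 21825 = -32841$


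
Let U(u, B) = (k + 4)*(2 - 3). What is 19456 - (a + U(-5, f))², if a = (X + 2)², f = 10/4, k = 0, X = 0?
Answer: 19456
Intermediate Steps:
f = 5/2 (f = 10*(¼) = 5/2 ≈ 2.5000)
U(u, B) = -4 (U(u, B) = (0 + 4)*(2 - 3) = 4*(-1) = -4)
a = 4 (a = (0 + 2)² = 2² = 4)
19456 - (a + U(-5, f))² = 19456 - (4 - 4)² = 19456 - 1*0² = 19456 - 1*0 = 19456 + 0 = 19456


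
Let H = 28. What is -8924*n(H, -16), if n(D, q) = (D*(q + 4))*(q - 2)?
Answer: -53972352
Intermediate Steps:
n(D, q) = D*(-2 + q)*(4 + q) (n(D, q) = (D*(4 + q))*(-2 + q) = D*(-2 + q)*(4 + q))
-8924*n(H, -16) = -249872*(-8 + (-16)**2 + 2*(-16)) = -249872*(-8 + 256 - 32) = -249872*216 = -8924*6048 = -53972352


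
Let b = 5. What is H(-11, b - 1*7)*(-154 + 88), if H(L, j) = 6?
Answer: -396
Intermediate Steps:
H(-11, b - 1*7)*(-154 + 88) = 6*(-154 + 88) = 6*(-66) = -396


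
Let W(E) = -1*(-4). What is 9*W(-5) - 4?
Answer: 32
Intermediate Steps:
W(E) = 4
9*W(-5) - 4 = 9*4 - 4 = 36 - 4 = 32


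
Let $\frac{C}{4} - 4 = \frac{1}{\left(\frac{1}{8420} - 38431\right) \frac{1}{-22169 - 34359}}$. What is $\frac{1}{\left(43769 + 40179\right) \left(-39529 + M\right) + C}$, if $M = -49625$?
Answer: $- \frac{323589019}{2421837285231700504} \approx -1.3361 \cdot 10^{-10}$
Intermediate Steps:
$C = \frac{7081287344}{323589019}$ ($C = 16 + \frac{4}{\left(\frac{1}{8420} - 38431\right) \frac{1}{-22169 - 34359}} = 16 + \frac{4}{\left(\frac{1}{8420} - 38431\right) \frac{1}{-56528}} = 16 + \frac{4}{\left(- \frac{323589019}{8420}\right) \left(- \frac{1}{56528}\right)} = 16 + \frac{4}{\frac{323589019}{475965760}} = 16 + 4 \cdot \frac{475965760}{323589019} = 16 + \frac{1903863040}{323589019} = \frac{7081287344}{323589019} \approx 21.884$)
$\frac{1}{\left(43769 + 40179\right) \left(-39529 + M\right) + C} = \frac{1}{\left(43769 + 40179\right) \left(-39529 - 49625\right) + \frac{7081287344}{323589019}} = \frac{1}{83948 \left(-89154\right) + \frac{7081287344}{323589019}} = \frac{1}{-7484299992 + \frac{7081287344}{323589019}} = \frac{1}{- \frac{2421837285231700504}{323589019}} = - \frac{323589019}{2421837285231700504}$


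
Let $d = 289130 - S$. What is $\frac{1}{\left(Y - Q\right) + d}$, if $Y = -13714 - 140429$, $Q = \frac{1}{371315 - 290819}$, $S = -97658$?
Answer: $\frac{80496}{18726991919} \approx 4.2984 \cdot 10^{-6}$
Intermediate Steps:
$Q = \frac{1}{80496} \approx 1.2423 \cdot 10^{-5}$
$Y = -154143$
$d = 386788$ ($d = 289130 - -97658 = 289130 + 97658 = 386788$)
$\frac{1}{\left(Y - Q\right) + d} = \frac{1}{\left(-154143 - \frac{1}{80496}\right) + 386788} = \frac{1}{- \frac{12407894929}{80496} + 386788} = \frac{1}{\frac{18726991919}{80496}} = \frac{80496}{18726991919}$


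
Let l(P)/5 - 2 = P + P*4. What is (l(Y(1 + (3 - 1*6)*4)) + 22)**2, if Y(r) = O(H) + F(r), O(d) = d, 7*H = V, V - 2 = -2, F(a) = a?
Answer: 59049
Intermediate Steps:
V = 0 (V = 2 - 2 = 0)
H = 0 (H = (1/7)*0 = 0)
Y(r) = r (Y(r) = 0 + r = r)
l(P) = 10 + 25*P (l(P) = 10 + 5*(P + P*4) = 10 + 5*(P + 4*P) = 10 + 5*(5*P) = 10 + 25*P)
(l(Y(1 + (3 - 1*6)*4)) + 22)**2 = ((10 + 25*(1 + (3 - 1*6)*4)) + 22)**2 = ((10 + 25*(1 + (3 - 6)*4)) + 22)**2 = ((10 + 25*(1 - 3*4)) + 22)**2 = ((10 + 25*(1 - 12)) + 22)**2 = ((10 + 25*(-11)) + 22)**2 = ((10 - 275) + 22)**2 = (-265 + 22)**2 = (-243)**2 = 59049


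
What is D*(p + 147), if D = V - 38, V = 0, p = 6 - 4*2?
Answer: -5510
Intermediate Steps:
p = -2 (p = 6 - 8 = -2)
D = -38 (D = 0 - 38 = -38)
D*(p + 147) = -38*(-2 + 147) = -38*145 = -5510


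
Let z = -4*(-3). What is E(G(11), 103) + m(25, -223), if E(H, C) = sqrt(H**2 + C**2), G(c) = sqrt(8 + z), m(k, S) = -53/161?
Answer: -53/161 + 3*sqrt(1181) ≈ 102.77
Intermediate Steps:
m(k, S) = -53/161 (m(k, S) = -53*1/161 = -53/161)
z = 12
G(c) = 2*sqrt(5) (G(c) = sqrt(8 + 12) = sqrt(20) = 2*sqrt(5))
E(H, C) = sqrt(C**2 + H**2)
E(G(11), 103) + m(25, -223) = sqrt(103**2 + (2*sqrt(5))**2) - 53/161 = sqrt(10609 + 20) - 53/161 = sqrt(10629) - 53/161 = 3*sqrt(1181) - 53/161 = -53/161 + 3*sqrt(1181)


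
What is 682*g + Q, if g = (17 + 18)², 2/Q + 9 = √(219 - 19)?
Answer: 99418568/119 + 20*√2/119 ≈ 8.3545e+5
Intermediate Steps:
Q = 2/(-9 + 10*√2) (Q = 2/(-9 + √(219 - 19)) = 2/(-9 + √200) = 2/(-9 + 10*√2) ≈ 0.38894)
g = 1225 (g = 35² = 1225)
682*g + Q = 682*1225 + (18/119 + 20*√2/119) = 835450 + (18/119 + 20*√2/119) = 99418568/119 + 20*√2/119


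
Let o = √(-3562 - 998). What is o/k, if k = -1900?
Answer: -I*√285/475 ≈ -0.035541*I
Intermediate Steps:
o = 4*I*√285 (o = √(-4560) = 4*I*√285 ≈ 67.528*I)
o/k = (4*I*√285)/(-1900) = (4*I*√285)*(-1/1900) = -I*√285/475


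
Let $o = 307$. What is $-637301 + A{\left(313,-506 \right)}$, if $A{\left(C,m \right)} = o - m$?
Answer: $-636488$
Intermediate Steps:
$A{\left(C,m \right)} = 307 - m$
$-637301 + A{\left(313,-506 \right)} = -637301 + \left(307 - -506\right) = -637301 + \left(307 + 506\right) = -637301 + 813 = -636488$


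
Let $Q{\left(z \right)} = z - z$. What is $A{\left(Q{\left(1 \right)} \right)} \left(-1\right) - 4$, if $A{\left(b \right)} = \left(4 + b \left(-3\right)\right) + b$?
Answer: $-8$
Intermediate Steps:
$Q{\left(z \right)} = 0$
$A{\left(b \right)} = 4 - 2 b$ ($A{\left(b \right)} = \left(4 - 3 b\right) + b = 4 - 2 b$)
$A{\left(Q{\left(1 \right)} \right)} \left(-1\right) - 4 = \left(4 - 0\right) \left(-1\right) - 4 = \left(4 + 0\right) \left(-1\right) - 4 = 4 \left(-1\right) - 4 = -4 - 4 = -8$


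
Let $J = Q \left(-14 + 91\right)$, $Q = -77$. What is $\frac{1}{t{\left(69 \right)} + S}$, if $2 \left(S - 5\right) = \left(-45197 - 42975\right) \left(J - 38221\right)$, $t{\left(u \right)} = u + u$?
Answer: $\frac{1}{1946397043} \approx 5.1377 \cdot 10^{-10}$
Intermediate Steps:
$J = -5929$ ($J = - 77 \left(-14 + 91\right) = \left(-77\right) 77 = -5929$)
$t{\left(u \right)} = 2 u$
$S = 1946396905$ ($S = 5 + \frac{\left(-45197 - 42975\right) \left(-5929 - 38221\right)}{2} = 5 + \frac{\left(-88172\right) \left(-44150\right)}{2} = 5 + \frac{1}{2} \cdot 3892793800 = 5 + 1946396900 = 1946396905$)
$\frac{1}{t{\left(69 \right)} + S} = \frac{1}{2 \cdot 69 + 1946396905} = \frac{1}{138 + 1946396905} = \frac{1}{1946397043}$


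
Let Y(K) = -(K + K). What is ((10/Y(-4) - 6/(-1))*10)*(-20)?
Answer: -1450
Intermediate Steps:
Y(K) = -2*K
((10/Y(-4) - 6/(-1))*10)*(-20) = ((10/((-2*(-4))) - 6/(-1))*10)*(-20) = ((10/8 - 6*(-1))*10)*(-20) = ((10*(⅛) + 6)*10)*(-20) = ((5/4 + 6)*10)*(-20) = ((29/4)*10)*(-20) = (145/2)*(-20) = -1450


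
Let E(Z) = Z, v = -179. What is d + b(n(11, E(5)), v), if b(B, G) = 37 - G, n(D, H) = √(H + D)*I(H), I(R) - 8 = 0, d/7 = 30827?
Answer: 216005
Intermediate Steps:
d = 215789 (d = 7*30827 = 215789)
I(R) = 8 (I(R) = 8 + 0 = 8)
n(D, H) = 8*√(D + H) (n(D, H) = √(H + D)*8 = √(D + H)*8 = 8*√(D + H))
d + b(n(11, E(5)), v) = 215789 + (37 - 1*(-179)) = 215789 + (37 + 179) = 215789 + 216 = 216005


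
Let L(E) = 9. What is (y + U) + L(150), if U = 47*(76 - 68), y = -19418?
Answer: -19033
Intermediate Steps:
U = 376 (U = 47*8 = 376)
(y + U) + L(150) = (-19418 + 376) + 9 = -19042 + 9 = -19033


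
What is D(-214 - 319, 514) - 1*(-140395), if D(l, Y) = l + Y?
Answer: 140376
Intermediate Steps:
D(l, Y) = Y + l
D(-214 - 319, 514) - 1*(-140395) = (514 + (-214 - 319)) - 1*(-140395) = (514 - 533) + 140395 = -19 + 140395 = 140376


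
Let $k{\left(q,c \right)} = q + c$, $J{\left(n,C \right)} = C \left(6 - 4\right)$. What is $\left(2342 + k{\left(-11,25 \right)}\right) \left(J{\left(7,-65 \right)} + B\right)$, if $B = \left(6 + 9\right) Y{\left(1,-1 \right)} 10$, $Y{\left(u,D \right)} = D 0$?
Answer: $-306280$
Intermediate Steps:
$Y{\left(u,D \right)} = 0$
$J{\left(n,C \right)} = 2 C$ ($J{\left(n,C \right)} = C 2 = 2 C$)
$B = 0$ ($B = \left(6 + 9\right) 0 \cdot 10 = 15 \cdot 0 \cdot 10 = 0 \cdot 10 = 0$)
$k{\left(q,c \right)} = c + q$
$\left(2342 + k{\left(-11,25 \right)}\right) \left(J{\left(7,-65 \right)} + B\right) = \left(2342 + \left(25 - 11\right)\right) \left(2 \left(-65\right) + 0\right) = \left(2342 + 14\right) \left(-130 + 0\right) = 2356 \left(-130\right) = -306280$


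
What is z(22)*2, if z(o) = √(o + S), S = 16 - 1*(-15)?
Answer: 2*√53 ≈ 14.560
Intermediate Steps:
S = 31 (S = 16 + 15 = 31)
z(o) = √(31 + o) (z(o) = √(o + 31) = √(31 + o))
z(22)*2 = √(31 + 22)*2 = √53*2 = 2*√53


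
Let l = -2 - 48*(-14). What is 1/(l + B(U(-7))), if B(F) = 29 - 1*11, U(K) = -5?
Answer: 1/688 ≈ 0.0014535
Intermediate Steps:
B(F) = 18 (B(F) = 29 - 11 = 18)
l = 670 (l = -2 + 672 = 670)
1/(l + B(U(-7))) = 1/(670 + 18) = 1/688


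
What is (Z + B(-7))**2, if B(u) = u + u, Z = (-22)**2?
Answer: 220900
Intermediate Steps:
Z = 484
B(u) = 2*u
(Z + B(-7))**2 = (484 + 2*(-7))**2 = (484 - 14)**2 = 470**2 = 220900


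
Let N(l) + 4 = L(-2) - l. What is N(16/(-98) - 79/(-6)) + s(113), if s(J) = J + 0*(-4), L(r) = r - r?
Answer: 28223/294 ≈ 95.997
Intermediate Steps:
L(r) = 0
s(J) = J (s(J) = J + 0 = J)
N(l) = -4 - l (N(l) = -4 + (0 - l) = -4 - l)
N(16/(-98) - 79/(-6)) + s(113) = (-4 - (16/(-98) - 79/(-6))) + 113 = (-4 - (16*(-1/98) - 79*(-⅙))) + 113 = (-4 - (-8/49 + 79/6)) + 113 = (-4 - 1*3823/294) + 113 = (-4 - 3823/294) + 113 = -4999/294 + 113 = 28223/294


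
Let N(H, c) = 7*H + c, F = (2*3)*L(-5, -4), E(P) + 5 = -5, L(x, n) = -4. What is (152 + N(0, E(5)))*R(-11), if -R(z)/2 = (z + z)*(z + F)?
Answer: -218680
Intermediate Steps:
E(P) = -10 (E(P) = -5 - 5 = -10)
F = -24 (F = (2*3)*(-4) = 6*(-4) = -24)
N(H, c) = c + 7*H
R(z) = -4*z*(-24 + z) (R(z) = -2*(z + z)*(z - 24) = -2*2*z*(-24 + z) = -4*z*(-24 + z))
(152 + N(0, E(5)))*R(-11) = (152 + (-10 + 7*0))*(4*(-11)*(24 - 1*(-11))) = (152 + (-10 + 0))*(4*(-11)*(24 + 11)) = (152 - 10)*(4*(-11)*35) = 142*(-1540) = -218680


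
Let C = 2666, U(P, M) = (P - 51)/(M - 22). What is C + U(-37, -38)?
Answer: 40012/15 ≈ 2667.5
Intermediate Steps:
U(P, M) = (-51 + P)/(-22 + M)
C + U(-37, -38) = 2666 + (-51 - 37)/(-22 - 38) = 2666 - 88/(-60) = 2666 - 1/60*(-88) = 2666 + 22/15 = 40012/15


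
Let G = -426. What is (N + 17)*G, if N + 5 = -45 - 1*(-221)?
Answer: -80088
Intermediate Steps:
N = 171 (N = -5 + (-45 - 1*(-221)) = -5 + (-45 + 221) = -5 + 176 = 171)
(N + 17)*G = (171 + 17)*(-426) = 188*(-426) = -80088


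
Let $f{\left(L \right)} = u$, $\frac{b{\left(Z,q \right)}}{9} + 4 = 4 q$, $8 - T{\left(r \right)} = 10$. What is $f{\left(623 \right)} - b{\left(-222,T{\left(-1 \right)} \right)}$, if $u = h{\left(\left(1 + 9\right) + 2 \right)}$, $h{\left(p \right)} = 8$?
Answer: $116$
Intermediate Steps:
$T{\left(r \right)} = -2$ ($T{\left(r \right)} = 8 - 10 = -2$)
$b{\left(Z,q \right)} = -36 + 36 q$ ($b{\left(Z,q \right)} = -36 + 9 \cdot 4 q = -36 + 36 q$)
$u = 8$
$f{\left(L \right)} = 8$
$f{\left(623 \right)} - b{\left(-222,T{\left(-1 \right)} \right)} = 8 - \left(-36 + 36 \left(-2\right)\right) = 8 - \left(-36 - 72\right) = 8 - -108 = 8 + 108 = 116$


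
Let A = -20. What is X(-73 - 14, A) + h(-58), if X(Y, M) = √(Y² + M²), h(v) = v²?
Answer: 3364 + √7969 ≈ 3453.3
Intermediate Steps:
X(Y, M) = √(M² + Y²)
X(-73 - 14, A) + h(-58) = √((-20)² + (-73 - 14)²) + (-58)² = √(400 + (-87)²) + 3364 = √(400 + 7569) + 3364 = √7969 + 3364 = 3364 + √7969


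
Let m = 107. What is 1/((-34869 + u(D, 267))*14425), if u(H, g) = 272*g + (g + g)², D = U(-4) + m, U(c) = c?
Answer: 1/4657991175 ≈ 2.1468e-10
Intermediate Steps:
D = 103 (D = -4 + 107 = 103)
u(H, g) = 4*g² + 272*g (u(H, g) = 272*g + (2*g)² = 272*g + 4*g² = 4*g² + 272*g)
1/((-34869 + u(D, 267))*14425) = 1/(-34869 + 4*267*(68 + 267)*14425) = (1/14425)/(-34869 + 4*267*335) = (1/14425)/(-34869 + 357780) = (1/14425)/322911 = (1/322911)*(1/14425) = 1/4657991175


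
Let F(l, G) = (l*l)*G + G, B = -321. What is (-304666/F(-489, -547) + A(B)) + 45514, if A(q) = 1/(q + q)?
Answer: 1910983361339515/41986714614 ≈ 45514.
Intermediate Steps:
F(l, G) = G + G*l**2 (F(l, G) = l**2*G + G = G*l**2 + G = G + G*l**2)
A(q) = 1/(2*q)
(-304666/F(-489, -547) + A(B)) + 45514 = (-304666*(-1/(547*(1 + (-489)**2))) + (1/2)/(-321)) + 45514 = (-304666*(-1/(547*(1 + 239121))) + (1/2)*(-1/321)) + 45514 = (-304666/((-547*239122)) - 1/642) + 45514 = (-304666/(-130799734) - 1/642) + 45514 = (-304666*(-1/130799734) - 1/642) + 45514 = (152333/65399867 - 1/642) + 45514 = 32397919/41986714614 + 45514 = 1910983361339515/41986714614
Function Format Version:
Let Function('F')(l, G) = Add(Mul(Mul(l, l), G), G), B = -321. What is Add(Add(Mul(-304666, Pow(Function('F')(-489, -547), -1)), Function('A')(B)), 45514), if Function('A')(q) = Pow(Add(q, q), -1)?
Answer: Rational(1910983361339515, 41986714614) ≈ 45514.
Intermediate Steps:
Function('F')(l, G) = Add(G, Mul(G, Pow(l, 2))) (Function('F')(l, G) = Add(Mul(Pow(l, 2), G), G) = Add(Mul(G, Pow(l, 2)), G) = Add(G, Mul(G, Pow(l, 2))))
Function('A')(q) = Mul(Rational(1, 2), Pow(q, -1)) (Function('A')(q) = Pow(Mul(2, q), -1) = Mul(Rational(1, 2), Pow(q, -1)))
Add(Add(Mul(-304666, Pow(Function('F')(-489, -547), -1)), Function('A')(B)), 45514) = Add(Add(Mul(-304666, Pow(Mul(-547, Add(1, Pow(-489, 2))), -1)), Mul(Rational(1, 2), Pow(-321, -1))), 45514) = Add(Add(Mul(-304666, Pow(Mul(-547, Add(1, 239121)), -1)), Mul(Rational(1, 2), Rational(-1, 321))), 45514) = Add(Add(Mul(-304666, Pow(Mul(-547, 239122), -1)), Rational(-1, 642)), 45514) = Add(Add(Mul(-304666, Pow(-130799734, -1)), Rational(-1, 642)), 45514) = Add(Add(Mul(-304666, Rational(-1, 130799734)), Rational(-1, 642)), 45514) = Add(Add(Rational(152333, 65399867), Rational(-1, 642)), 45514) = Add(Rational(32397919, 41986714614), 45514) = Rational(1910983361339515, 41986714614)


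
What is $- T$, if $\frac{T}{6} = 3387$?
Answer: $-20322$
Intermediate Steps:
$T = 20322$ ($T = 6 \cdot 3387 = 20322$)
$- T = \left(-1\right) 20322 = -20322$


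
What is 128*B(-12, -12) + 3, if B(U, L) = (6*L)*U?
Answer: 110595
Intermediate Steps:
B(U, L) = 6*L*U
128*B(-12, -12) + 3 = 128*(6*(-12)*(-12)) + 3 = 128*864 + 3 = 110592 + 3 = 110595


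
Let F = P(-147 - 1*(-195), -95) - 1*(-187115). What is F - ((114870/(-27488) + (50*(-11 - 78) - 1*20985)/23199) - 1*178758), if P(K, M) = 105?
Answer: 116692689873973/318847056 ≈ 3.6598e+5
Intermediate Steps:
F = 187220 (F = 105 - 1*(-187115) = 105 + 187115 = 187220)
F - ((114870/(-27488) + (50*(-11 - 78) - 1*20985)/23199) - 1*178758) = 187220 - ((114870/(-27488) + (50*(-11 - 78) - 1*20985)/23199) - 1*178758) = 187220 - ((114870*(-1/27488) + (50*(-89) - 20985)*(1/23199)) - 178758) = 187220 - ((-57435/13744 + (-4450 - 20985)*(1/23199)) - 178758) = 187220 - ((-57435/13744 - 25435*1/23199) - 178758) = 187220 - ((-57435/13744 - 25435/23199) - 178758) = 187220 - (-1682013205/318847056 - 178758) = 187220 - 1*(-56998144049653/318847056) = 187220 + 56998144049653/318847056 = 116692689873973/318847056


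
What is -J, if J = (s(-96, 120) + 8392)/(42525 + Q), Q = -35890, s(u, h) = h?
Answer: -8512/6635 ≈ -1.2829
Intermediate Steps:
J = 8512/6635 (J = (120 + 8392)/(42525 - 35890) = 8512/6635 ≈ 1.2829)
-J = -1*8512/6635 = -8512/6635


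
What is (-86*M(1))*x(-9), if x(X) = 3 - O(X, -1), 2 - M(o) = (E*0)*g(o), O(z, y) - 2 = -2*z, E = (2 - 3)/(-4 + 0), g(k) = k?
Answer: 2924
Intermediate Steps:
E = ¼ (E = -1/(-4) = -1*(-¼) = ¼ ≈ 0.25000)
O(z, y) = 2 - 2*z
M(o) = 2 (M(o) = 2 - (¼)*0*o = 2 - 0*o = 2 - 1*0 = 2 + 0 = 2)
x(X) = 1 + 2*X (x(X) = 3 - (2 - 2*X) = 3 + (-2 + 2*X) = 1 + 2*X)
(-86*M(1))*x(-9) = (-86*2)*(1 + 2*(-9)) = -172*(1 - 18) = -172*(-17) = 2924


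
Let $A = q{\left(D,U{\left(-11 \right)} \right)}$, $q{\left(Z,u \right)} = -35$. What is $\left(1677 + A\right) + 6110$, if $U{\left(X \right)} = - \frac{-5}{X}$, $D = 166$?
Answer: $7752$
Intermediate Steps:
$U{\left(X \right)} = \frac{5}{X}$
$A = -35$
$\left(1677 + A\right) + 6110 = \left(1677 - 35\right) + 6110 = 1642 + 6110 = 7752$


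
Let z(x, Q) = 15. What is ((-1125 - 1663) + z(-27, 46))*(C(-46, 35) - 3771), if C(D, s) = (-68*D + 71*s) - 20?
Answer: -5052406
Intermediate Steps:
C(D, s) = -20 - 68*D + 71*s
((-1125 - 1663) + z(-27, 46))*(C(-46, 35) - 3771) = ((-1125 - 1663) + 15)*((-20 - 68*(-46) + 71*35) - 3771) = (-2788 + 15)*((-20 + 3128 + 2485) - 3771) = -2773*(5593 - 3771) = -2773*1822 = -5052406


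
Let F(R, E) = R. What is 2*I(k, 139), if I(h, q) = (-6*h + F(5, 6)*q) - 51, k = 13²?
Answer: -740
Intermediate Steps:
k = 169
I(h, q) = -51 - 6*h + 5*q (I(h, q) = (-6*h + 5*q) - 51 = -51 - 6*h + 5*q)
2*I(k, 139) = 2*(-51 - 6*169 + 5*139) = 2*(-51 - 1014 + 695) = 2*(-370) = -740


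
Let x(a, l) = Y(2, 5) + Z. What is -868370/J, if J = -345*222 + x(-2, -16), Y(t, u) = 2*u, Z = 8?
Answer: 434185/38286 ≈ 11.341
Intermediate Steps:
x(a, l) = 18 (x(a, l) = 2*5 + 8 = 10 + 8 = 18)
J = -76572 (J = -345*222 + 18 = -76590 + 18 = -76572)
-868370/J = -868370/(-76572) = -868370*(-1/76572) = 434185/38286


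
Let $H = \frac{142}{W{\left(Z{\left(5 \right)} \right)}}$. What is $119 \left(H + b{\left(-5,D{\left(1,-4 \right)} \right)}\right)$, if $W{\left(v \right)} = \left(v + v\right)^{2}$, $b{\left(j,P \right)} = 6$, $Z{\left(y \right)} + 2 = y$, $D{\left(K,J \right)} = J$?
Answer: $\frac{21301}{18} \approx 1183.4$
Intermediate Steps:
$Z{\left(y \right)} = -2 + y$
$W{\left(v \right)} = 4 v^{2}$ ($W{\left(v \right)} = \left(2 v\right)^{2} = 4 v^{2}$)
$H = \frac{71}{18}$ ($H = \frac{142}{4 \left(-2 + 5\right)^{2}} = \frac{142}{4 \cdot 3^{2}} = \frac{142}{4 \cdot 9} = \frac{142}{36} = 142 \cdot \frac{1}{36} = \frac{71}{18} \approx 3.9444$)
$119 \left(H + b{\left(-5,D{\left(1,-4 \right)} \right)}\right) = 119 \left(\frac{71}{18} + 6\right) = 119 \cdot \frac{179}{18} = \frac{21301}{18}$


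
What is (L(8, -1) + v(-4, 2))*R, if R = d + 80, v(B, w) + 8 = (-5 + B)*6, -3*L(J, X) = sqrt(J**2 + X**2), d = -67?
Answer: -806 - 13*sqrt(65)/3 ≈ -840.94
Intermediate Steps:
L(J, X) = -sqrt(J**2 + X**2)/3
v(B, w) = -38 + 6*B (v(B, w) = -8 + (-5 + B)*6 = -8 + (-30 + 6*B) = -38 + 6*B)
R = 13 (R = -67 + 80 = 13)
(L(8, -1) + v(-4, 2))*R = (-sqrt(8**2 + (-1)**2)/3 + (-38 + 6*(-4)))*13 = (-sqrt(64 + 1)/3 + (-38 - 24))*13 = (-sqrt(65)/3 - 62)*13 = (-62 - sqrt(65)/3)*13 = -806 - 13*sqrt(65)/3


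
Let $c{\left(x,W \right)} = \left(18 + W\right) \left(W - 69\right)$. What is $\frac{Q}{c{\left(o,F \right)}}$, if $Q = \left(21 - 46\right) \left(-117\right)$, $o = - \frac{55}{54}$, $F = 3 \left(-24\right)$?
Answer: $\frac{325}{846} \approx 0.38416$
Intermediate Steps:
$F = -72$
$o = - \frac{55}{54}$ ($o = \left(-55\right) \frac{1}{54} = - \frac{55}{54} \approx -1.0185$)
$c{\left(x,W \right)} = \left(-69 + W\right) \left(18 + W\right)$ ($c{\left(x,W \right)} = \left(18 + W\right) \left(-69 + W\right) = \left(-69 + W\right) \left(18 + W\right)$)
$Q = 2925$ ($Q = \left(-25\right) \left(-117\right) = 2925$)
$\frac{Q}{c{\left(o,F \right)}} = \frac{2925}{-1242 + \left(-72\right)^{2} - -3672} = \frac{2925}{-1242 + 5184 + 3672} = \frac{2925}{7614} = 2925 \cdot \frac{1}{7614} = \frac{325}{846}$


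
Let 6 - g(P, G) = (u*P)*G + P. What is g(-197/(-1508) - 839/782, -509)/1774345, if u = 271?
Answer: -2253879951/30770690990 ≈ -0.073248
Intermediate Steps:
g(P, G) = 6 - P - 271*G*P (g(P, G) = 6 - ((271*P)*G + P) = 6 - (271*G*P + P) = 6 - (P + 271*G*P) = 6 + (-P - 271*G*P) = 6 - P - 271*G*P)
g(-197/(-1508) - 839/782, -509)/1774345 = (6 - (-197/(-1508) - 839/782) - 271*(-509)*(-197/(-1508) - 839/782))/1774345 = (6 - (-197*(-1/1508) - 839*1/782) - 271*(-509)*(-197*(-1/1508) - 839*1/782))*(1/1774345) = (6 - (197/1508 - 839/782) - 271*(-509)*(197/1508 - 839/782))*(1/1774345) = (6 - 1*(-555579/589628) - 271*(-509)*(-555579/589628))*(1/1774345) = (6 + 555579/589628 - 76636011681/589628)*(1/1774345) = -2253879951/17342*1/1774345 = -2253879951/30770690990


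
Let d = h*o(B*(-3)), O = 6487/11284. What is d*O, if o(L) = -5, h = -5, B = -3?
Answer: 12475/868 ≈ 14.372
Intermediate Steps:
O = 499/868 (O = 6487*(1/11284) = 499/868 ≈ 0.57488)
d = 25 (d = -5*(-5) = 25)
d*O = 25*(499/868) = 12475/868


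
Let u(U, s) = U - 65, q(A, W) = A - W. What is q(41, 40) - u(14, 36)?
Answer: 52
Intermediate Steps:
u(U, s) = -65 + U
q(41, 40) - u(14, 36) = (41 - 1*40) - (-65 + 14) = (41 - 40) - 1*(-51) = 1 + 51 = 52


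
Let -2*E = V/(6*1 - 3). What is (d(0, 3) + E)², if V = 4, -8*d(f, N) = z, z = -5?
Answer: 1/576 ≈ 0.0017361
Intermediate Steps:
d(f, N) = 5/8 (d(f, N) = -⅛*(-5) = 5/8)
E = -⅔ (E = -4/(2*(6*1 - 3)) = -4/(2*(6 - 3)) = -4/(2*3) = -4/6 = -½*4/3 = -⅔ ≈ -0.66667)
(d(0, 3) + E)² = (5/8 - ⅔)² = (-1/24)² = 1/576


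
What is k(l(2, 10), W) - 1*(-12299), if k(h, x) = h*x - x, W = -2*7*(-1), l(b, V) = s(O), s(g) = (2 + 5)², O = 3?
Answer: 12971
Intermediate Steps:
s(g) = 49 (s(g) = 7² = 49)
l(b, V) = 49
W = 14 (W = -14*(-1) = 14)
k(h, x) = -x + h*x
k(l(2, 10), W) - 1*(-12299) = 14*(-1 + 49) - 1*(-12299) = 14*48 + 12299 = 672 + 12299 = 12971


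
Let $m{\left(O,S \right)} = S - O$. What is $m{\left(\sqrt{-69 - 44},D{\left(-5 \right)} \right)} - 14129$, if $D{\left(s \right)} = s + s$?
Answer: $-14139 - i \sqrt{113} \approx -14139.0 - 10.63 i$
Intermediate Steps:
$D{\left(s \right)} = 2 s$
$m{\left(\sqrt{-69 - 44},D{\left(-5 \right)} \right)} - 14129 = \left(2 \left(-5\right) - \sqrt{-69 - 44}\right) - 14129 = \left(-10 - \sqrt{-113}\right) - 14129 = \left(-10 - i \sqrt{113}\right) - 14129 = -14139 - i \sqrt{113}$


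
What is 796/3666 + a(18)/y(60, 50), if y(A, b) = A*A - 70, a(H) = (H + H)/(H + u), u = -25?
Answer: 4884296/22646715 ≈ 0.21567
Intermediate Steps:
a(H) = 2*H/(-25 + H) (a(H) = (H + H)/(H - 25) = (2*H)/(-25 + H) = 2*H/(-25 + H))
y(A, b) = -70 + A² (y(A, b) = A² - 70 = -70 + A²)
796/3666 + a(18)/y(60, 50) = 796/3666 + (2*18/(-25 + 18))/(-70 + 60²) = 796*(1/3666) + (2*18/(-7))/(-70 + 3600) = 398/1833 + (2*18*(-⅐))/3530 = 398/1833 - 36/7*1/3530 = 398/1833 - 18/12355 = 4884296/22646715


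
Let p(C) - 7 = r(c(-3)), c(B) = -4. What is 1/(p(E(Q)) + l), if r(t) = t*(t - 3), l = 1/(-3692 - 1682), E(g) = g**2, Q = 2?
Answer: 5374/188089 ≈ 0.028572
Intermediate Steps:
l = -1/5374 (l = 1/(-5374) = -1/5374 ≈ -0.00018608)
r(t) = t*(-3 + t)
p(C) = 35 (p(C) = 7 - 4*(-3 - 4) = 7 - 4*(-7) = 7 + 28 = 35)
1/(p(E(Q)) + l) = 1/(35 - 1/5374) = 1/(188089/5374) = 5374/188089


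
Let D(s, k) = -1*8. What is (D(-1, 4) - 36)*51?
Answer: -2244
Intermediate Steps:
D(s, k) = -8
(D(-1, 4) - 36)*51 = (-8 - 36)*51 = -44*51 = -2244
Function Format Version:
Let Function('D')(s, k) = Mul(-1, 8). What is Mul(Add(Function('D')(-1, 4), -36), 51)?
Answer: -2244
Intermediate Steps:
Function('D')(s, k) = -8
Mul(Add(Function('D')(-1, 4), -36), 51) = Mul(Add(-8, -36), 51) = Mul(-44, 51) = -2244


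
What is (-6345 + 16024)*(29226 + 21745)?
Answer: 493348309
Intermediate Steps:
(-6345 + 16024)*(29226 + 21745) = 9679*50971 = 493348309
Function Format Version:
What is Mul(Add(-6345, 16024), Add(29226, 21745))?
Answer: 493348309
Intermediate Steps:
Mul(Add(-6345, 16024), Add(29226, 21745)) = Mul(9679, 50971) = 493348309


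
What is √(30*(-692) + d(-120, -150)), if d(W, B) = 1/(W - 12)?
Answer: I*√90430593/66 ≈ 144.08*I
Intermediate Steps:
d(W, B) = 1/(-12 + W)
√(30*(-692) + d(-120, -150)) = √(30*(-692) + 1/(-12 - 120)) = √(-20760 + 1/(-132)) = √(-20760 - 1/132) = √(-2740321/132) = I*√90430593/66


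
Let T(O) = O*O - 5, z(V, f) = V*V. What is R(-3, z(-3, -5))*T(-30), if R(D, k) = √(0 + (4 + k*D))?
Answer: 895*I*√23 ≈ 4292.3*I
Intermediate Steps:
z(V, f) = V²
T(O) = -5 + O² (T(O) = O² - 5 = -5 + O²)
R(D, k) = √(4 + D*k) (R(D, k) = √(0 + (4 + D*k)) = √(4 + D*k))
R(-3, z(-3, -5))*T(-30) = √(4 - 3*(-3)²)*(-5 + (-30)²) = √(4 - 3*9)*(-5 + 900) = √(4 - 27)*895 = √(-23)*895 = (I*√23)*895 = 895*I*√23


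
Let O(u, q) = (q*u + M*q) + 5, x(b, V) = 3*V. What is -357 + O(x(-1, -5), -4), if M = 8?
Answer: -324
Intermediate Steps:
O(u, q) = 5 + 8*q + q*u (O(u, q) = (q*u + 8*q) + 5 = (8*q + q*u) + 5 = 5 + 8*q + q*u)
-357 + O(x(-1, -5), -4) = -357 + (5 + 8*(-4) - 12*(-5)) = -357 + (5 - 32 - 4*(-15)) = -357 + (5 - 32 + 60) = -357 + 33 = -324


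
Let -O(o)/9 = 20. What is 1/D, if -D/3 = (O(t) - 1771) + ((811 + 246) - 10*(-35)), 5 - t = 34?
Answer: 1/1632 ≈ 0.00061275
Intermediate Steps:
t = -29 (t = 5 - 1*34 = 5 - 34 = -29)
O(o) = -180 (O(o) = -9*20 = -180)
D = 1632 (D = -3*((-180 - 1771) + ((811 + 246) - 10*(-35))) = -3*(-1951 + (1057 + 350)) = -3*(-1951 + 1407) = -3*(-544) = 1632)
1/D = 1/1632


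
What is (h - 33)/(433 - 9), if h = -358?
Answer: -391/424 ≈ -0.92217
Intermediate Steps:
(h - 33)/(433 - 9) = (-358 - 33)/(433 - 9) = -391/424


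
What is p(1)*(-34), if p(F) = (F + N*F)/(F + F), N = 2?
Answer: -51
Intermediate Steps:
p(F) = 3/2 (p(F) = (F + 2*F)/(F + F) = (3*F)/((2*F)) = (3*F)*(1/(2*F)) = 3/2)
p(1)*(-34) = (3/2)*(-34) = -51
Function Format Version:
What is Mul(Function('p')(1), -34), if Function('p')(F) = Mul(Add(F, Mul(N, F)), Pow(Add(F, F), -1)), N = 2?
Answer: -51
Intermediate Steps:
Function('p')(F) = Rational(3, 2) (Function('p')(F) = Mul(Add(F, Mul(2, F)), Pow(Add(F, F), -1)) = Mul(Mul(3, F), Pow(Mul(2, F), -1)) = Mul(Mul(3, F), Mul(Rational(1, 2), Pow(F, -1))) = Rational(3, 2))
Mul(Function('p')(1), -34) = Mul(Rational(3, 2), -34) = -51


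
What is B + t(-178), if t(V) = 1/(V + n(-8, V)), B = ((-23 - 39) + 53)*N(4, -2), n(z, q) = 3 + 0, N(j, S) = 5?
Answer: -7876/175 ≈ -45.006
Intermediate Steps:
n(z, q) = 3
B = -45 (B = ((-23 - 39) + 53)*5 = (-62 + 53)*5 = -9*5 = -45)
t(V) = 1/(3 + V) (t(V) = 1/(V + 3) = 1/(3 + V))
B + t(-178) = -45 + 1/(3 - 178) = -45 + 1/(-175) = -45 - 1/175 = -7876/175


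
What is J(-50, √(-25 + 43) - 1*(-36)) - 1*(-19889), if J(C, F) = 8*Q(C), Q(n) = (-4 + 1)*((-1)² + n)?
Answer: 21065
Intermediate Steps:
Q(n) = -3 - 3*n (Q(n) = -3*(1 + n) = -3 - 3*n)
J(C, F) = -24 - 24*C (J(C, F) = 8*(-3 - 3*C) = -24 - 24*C)
J(-50, √(-25 + 43) - 1*(-36)) - 1*(-19889) = (-24 - 24*(-50)) - 1*(-19889) = (-24 + 1200) + 19889 = 1176 + 19889 = 21065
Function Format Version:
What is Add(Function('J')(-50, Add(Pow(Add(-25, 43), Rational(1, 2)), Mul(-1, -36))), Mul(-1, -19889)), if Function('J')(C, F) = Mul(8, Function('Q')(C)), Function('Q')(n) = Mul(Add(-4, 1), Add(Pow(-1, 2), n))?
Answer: 21065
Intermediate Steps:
Function('Q')(n) = Add(-3, Mul(-3, n)) (Function('Q')(n) = Mul(-3, Add(1, n)) = Add(-3, Mul(-3, n)))
Function('J')(C, F) = Add(-24, Mul(-24, C)) (Function('J')(C, F) = Mul(8, Add(-3, Mul(-3, C))) = Add(-24, Mul(-24, C)))
Add(Function('J')(-50, Add(Pow(Add(-25, 43), Rational(1, 2)), Mul(-1, -36))), Mul(-1, -19889)) = Add(Add(-24, Mul(-24, -50)), Mul(-1, -19889)) = Add(Add(-24, 1200), 19889) = Add(1176, 19889) = 21065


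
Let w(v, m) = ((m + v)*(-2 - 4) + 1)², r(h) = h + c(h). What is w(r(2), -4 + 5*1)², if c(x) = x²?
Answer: 2825761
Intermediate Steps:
r(h) = h + h²
w(v, m) = (1 - 6*m - 6*v)² (w(v, m) = ((m + v)*(-6) + 1)² = ((-6*m - 6*v) + 1)² = (1 - 6*m - 6*v)²)
w(r(2), -4 + 5*1)² = ((-1 + 6*(-4 + 5*1) + 6*(2*(1 + 2)))²)² = ((-1 + 6*(-4 + 5) + 6*(2*3))²)² = ((-1 + 6*1 + 6*6)²)² = ((-1 + 6 + 36)²)² = (41²)² = 1681² = 2825761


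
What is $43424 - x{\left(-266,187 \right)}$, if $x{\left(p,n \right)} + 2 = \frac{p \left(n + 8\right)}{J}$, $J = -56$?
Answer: $\frac{169999}{4} \approx 42500.0$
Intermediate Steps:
$x{\left(p,n \right)} = -2 - \frac{p \left(8 + n\right)}{56}$ ($x{\left(p,n \right)} = -2 + \frac{p \left(n + 8\right)}{-56} = -2 + p \left(8 + n\right) \left(- \frac{1}{56}\right) = -2 - \frac{p \left(8 + n\right)}{56}$)
$43424 - x{\left(-266,187 \right)} = 43424 - \left(-2 - -38 - \frac{187}{56} \left(-266\right)\right) = 43424 - \left(-2 + 38 + \frac{3553}{4}\right) = 43424 - \frac{3697}{4} = \frac{169999}{4}$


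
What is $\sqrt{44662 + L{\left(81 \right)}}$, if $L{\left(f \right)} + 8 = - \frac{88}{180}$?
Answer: $\frac{8 \sqrt{156985}}{15} \approx 211.31$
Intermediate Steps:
$L{\left(f \right)} = - \frac{382}{45}$ ($L{\left(f \right)} = -8 - \frac{88}{180} = -8 - \frac{22}{45} = - \frac{382}{45}$)
$\sqrt{44662 + L{\left(81 \right)}} = \sqrt{44662 - \frac{382}{45}} = \sqrt{\frac{2009408}{45}} = \frac{8 \sqrt{156985}}{15}$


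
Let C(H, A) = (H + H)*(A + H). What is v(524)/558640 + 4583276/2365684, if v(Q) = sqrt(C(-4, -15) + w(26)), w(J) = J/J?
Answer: 1145819/591421 + 3*sqrt(17)/558640 ≈ 1.9374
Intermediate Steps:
w(J) = 1
C(H, A) = 2*H*(A + H) (C(H, A) = (2*H)*(A + H) = 2*H*(A + H))
v(Q) = 3*sqrt(17) (v(Q) = sqrt(2*(-4)*(-15 - 4) + 1) = sqrt(2*(-4)*(-19) + 1) = sqrt(152 + 1) = sqrt(153) = 3*sqrt(17))
v(524)/558640 + 4583276/2365684 = (3*sqrt(17))/558640 + 4583276/2365684 = (3*sqrt(17))*(1/558640) + 4583276*(1/2365684) = 3*sqrt(17)/558640 + 1145819/591421 = 1145819/591421 + 3*sqrt(17)/558640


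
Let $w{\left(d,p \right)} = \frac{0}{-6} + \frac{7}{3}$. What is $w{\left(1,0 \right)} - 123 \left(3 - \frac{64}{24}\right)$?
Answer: $- \frac{116}{3} \approx -38.667$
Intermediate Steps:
$w{\left(d,p \right)} = \frac{7}{3}$ ($w{\left(d,p \right)} = 0 \left(- \frac{1}{6}\right) + 7 \cdot \frac{1}{3} = 0 + \frac{7}{3} = \frac{7}{3}$)
$w{\left(1,0 \right)} - 123 \left(3 - \frac{64}{24}\right) = \frac{7}{3} - 123 \left(3 - \frac{64}{24}\right) = \frac{7}{3} - 123 \left(3 - \frac{8}{3}\right) = \frac{7}{3} - 41 = - \frac{116}{3}$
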